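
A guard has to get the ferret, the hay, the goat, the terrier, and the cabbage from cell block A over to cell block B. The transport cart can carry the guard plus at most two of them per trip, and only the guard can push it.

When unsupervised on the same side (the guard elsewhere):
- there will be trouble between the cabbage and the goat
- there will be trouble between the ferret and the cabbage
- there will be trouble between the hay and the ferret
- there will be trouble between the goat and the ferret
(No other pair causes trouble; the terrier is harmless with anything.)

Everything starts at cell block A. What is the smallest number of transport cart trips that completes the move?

Counting alone: the guard can take at most 2 across per trip to cell block B, so moving all 5 needs at least 3 loaded trips out, with a return between consecutive ones — at least 5 crossings.
The safety rule pushes this higher. Following every safe sequence of crossings, the most of the 5 that can be at cell block B as the transport cart arrives there on crossing 5 is 4 — never all 5.
So no plan with fewer than 7 crossings exists, and this one achieves 7:
1. Guard goes to cell block B with the ferret and the goat.  [cell block A: the cabbage, the hay, the terrier | cell block B: the ferret, the goat]
2. Guard goes back to cell block A with the ferret.  [cell block A: the cabbage, the ferret, the hay, the terrier | cell block B: the goat]
3. Guard goes to cell block B with the ferret and the hay.  [cell block A: the cabbage, the terrier | cell block B: the ferret, the goat, the hay]
4. Guard goes back to cell block A with the ferret.  [cell block A: the cabbage, the ferret, the terrier | cell block B: the goat, the hay]
5. Guard goes to cell block B with the ferret and the terrier.  [cell block A: the cabbage | cell block B: the ferret, the goat, the hay, the terrier]
6. Guard goes back to cell block A with the ferret.  [cell block A: the cabbage, the ferret | cell block B: the goat, the hay, the terrier]
7. Guard goes to cell block B with the cabbage and the ferret.  [cell block A: — | cell block B: the cabbage, the ferret, the goat, the hay, the terrier]

7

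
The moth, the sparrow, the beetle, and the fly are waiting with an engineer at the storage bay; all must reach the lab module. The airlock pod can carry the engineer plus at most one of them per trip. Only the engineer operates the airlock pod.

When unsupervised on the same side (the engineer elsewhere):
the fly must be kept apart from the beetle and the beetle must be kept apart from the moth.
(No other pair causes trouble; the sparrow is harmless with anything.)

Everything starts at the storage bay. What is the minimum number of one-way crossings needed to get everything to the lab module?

9

Counting alone: the engineer can take at most 1 across per trip to the lab module, so moving all 4 needs at least 4 loaded trips out, with a return between consecutive ones — at least 7 crossings.
The safety rule pushes this higher. Following every safe sequence of crossings, the most of the 4 that can be at the lab module as the airlock pod arrives there on crossing 7 is 3 — never all 4.
So no plan with fewer than 9 crossings exists, and this one achieves 9:
1. Engineer goes to the lab module with the beetle.  [the storage bay: the fly, the moth, the sparrow | the lab module: the beetle]
2. Engineer goes back to the storage bay alone.  [the storage bay: the fly, the moth, the sparrow | the lab module: the beetle]
3. Engineer goes to the lab module with the moth.  [the storage bay: the fly, the sparrow | the lab module: the beetle, the moth]
4. Engineer goes back to the storage bay with the beetle.  [the storage bay: the beetle, the fly, the sparrow | the lab module: the moth]
5. Engineer goes to the lab module with the fly.  [the storage bay: the beetle, the sparrow | the lab module: the fly, the moth]
6. Engineer goes back to the storage bay alone.  [the storage bay: the beetle, the sparrow | the lab module: the fly, the moth]
7. Engineer goes to the lab module with the sparrow.  [the storage bay: the beetle | the lab module: the fly, the moth, the sparrow]
8. Engineer goes back to the storage bay alone.  [the storage bay: the beetle | the lab module: the fly, the moth, the sparrow]
9. Engineer goes to the lab module with the beetle.  [the storage bay: — | the lab module: the beetle, the fly, the moth, the sparrow]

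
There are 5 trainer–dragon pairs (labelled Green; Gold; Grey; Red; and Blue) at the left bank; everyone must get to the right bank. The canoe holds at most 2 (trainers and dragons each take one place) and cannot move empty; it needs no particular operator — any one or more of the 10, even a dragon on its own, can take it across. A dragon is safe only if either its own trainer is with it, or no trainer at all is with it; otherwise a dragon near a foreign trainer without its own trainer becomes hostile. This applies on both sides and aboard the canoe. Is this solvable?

No

Following every safe sequence of crossings from the start, the most of the 10 that can be at the right bank as the canoe arrives there on crossings 1, 3, 5, 7 is 2, 3, 4, 5 respectively; the best ever achieved is 5 of 10.
From crossing 9 on, no configuration arises that was not already reachable earlier: only 82 distinct safe configurations (who is on which side, and where the canoe is) can ever be reached, none of them has everyone across, and every continuation just revisits them. So no valid plan exists.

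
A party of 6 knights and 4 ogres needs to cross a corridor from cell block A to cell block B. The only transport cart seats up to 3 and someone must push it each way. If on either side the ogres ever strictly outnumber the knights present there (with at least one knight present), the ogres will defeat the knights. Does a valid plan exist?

Yes

1. 2 ogres → cell block B.  (cell block A: 6K 2O; cell block B: 0K 2O)
2. 1 ogre ← cell block A.  (cell block A: 6K 3O; cell block B: 0K 1O)
3. 3 ogres → cell block B.  (cell block A: 6K 0O; cell block B: 0K 4O)
4. 1 ogre ← cell block A.  (cell block A: 6K 1O; cell block B: 0K 3O)
5. 3 knights → cell block B.  (cell block A: 3K 1O; cell block B: 3K 3O)
6. 1 ogre ← cell block A.  (cell block A: 3K 2O; cell block B: 3K 2O)
7. 1 knight and 2 ogres → cell block B.  (cell block A: 2K 0O; cell block B: 4K 4O)
8. 1 ogre ← cell block A.  (cell block A: 2K 1O; cell block B: 4K 3O)
9. 2 knights and 1 ogre → cell block B.  (cell block A: 0K 0O; cell block B: 6K 4O)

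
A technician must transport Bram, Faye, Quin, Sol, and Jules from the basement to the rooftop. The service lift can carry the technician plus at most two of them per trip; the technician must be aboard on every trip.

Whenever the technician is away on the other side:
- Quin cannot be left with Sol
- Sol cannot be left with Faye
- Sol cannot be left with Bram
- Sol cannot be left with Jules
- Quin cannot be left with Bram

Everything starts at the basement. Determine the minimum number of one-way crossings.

7

Counting alone: the technician can take at most 2 across per trip to the rooftop, so moving all 5 needs at least 3 loaded trips out, with a return between consecutive ones — at least 5 crossings.
The safety rule pushes this higher. Following every safe sequence of crossings, the most of the 5 that can be at the rooftop as the service lift arrives there on crossing 5 is 4 — never all 5.
So no plan with fewer than 7 crossings exists, and this one achieves 7:
1. Technician goes to the rooftop with Bram and Sol.
2. Technician goes back to the basement with Bram.
3. Technician goes to the rooftop with Bram and Faye.
4. Technician goes back to the basement with Sol.
5. Technician goes to the rooftop with Jules and Quin.
6. Technician goes back to the basement with Bram.
7. Technician goes to the rooftop with Bram and Sol.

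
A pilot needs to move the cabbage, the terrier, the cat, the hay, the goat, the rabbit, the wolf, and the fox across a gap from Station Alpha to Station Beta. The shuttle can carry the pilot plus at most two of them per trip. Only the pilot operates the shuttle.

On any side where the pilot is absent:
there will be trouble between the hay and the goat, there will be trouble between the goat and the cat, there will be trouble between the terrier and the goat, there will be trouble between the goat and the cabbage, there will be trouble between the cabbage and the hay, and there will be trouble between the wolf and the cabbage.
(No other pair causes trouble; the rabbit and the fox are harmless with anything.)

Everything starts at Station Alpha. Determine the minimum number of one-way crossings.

13

Counting alone: the pilot can take at most 2 across per trip to Station Beta, so moving all 8 needs at least 4 loaded trips out, with a return between consecutive ones — at least 7 crossings.
The safety rule pushes this higher. Following every safe sequence of crossings, the most of the 8 that can be at Station Beta as the shuttle arrives there on crossings 7, 9, 11 is 5, 6, 7 respectively — never all 8.
So no plan with fewer than 13 crossings exists, and this one achieves 13:
1. Pilot goes to Station Beta with the cabbage and the goat.  [Station Alpha: the cat, the fox, the hay, the rabbit, the terrier, the wolf | Station Beta: the cabbage, the goat]
2. Pilot goes back to Station Alpha with the cabbage.  [Station Alpha: the cabbage, the cat, the fox, the hay, the rabbit, the terrier, the wolf | Station Beta: the goat]
3. Pilot goes to Station Beta with the cabbage and the terrier.  [Station Alpha: the cat, the fox, the hay, the rabbit, the wolf | Station Beta: the cabbage, the goat, the terrier]
4. Pilot goes back to Station Alpha with the goat.  [Station Alpha: the cat, the fox, the goat, the hay, the rabbit, the wolf | Station Beta: the cabbage, the terrier]
5. Pilot goes to Station Beta with the cat and the hay.  [Station Alpha: the fox, the goat, the rabbit, the wolf | Station Beta: the cabbage, the cat, the hay, the terrier]
6. Pilot goes back to Station Alpha with the cabbage.  [Station Alpha: the cabbage, the fox, the goat, the rabbit, the wolf | Station Beta: the cat, the hay, the terrier]
7. Pilot goes to Station Beta with the cabbage and the rabbit.  [Station Alpha: the fox, the goat, the wolf | Station Beta: the cabbage, the cat, the hay, the rabbit, the terrier]
8. Pilot goes back to Station Alpha with the cabbage.  [Station Alpha: the cabbage, the fox, the goat, the wolf | Station Beta: the cat, the hay, the rabbit, the terrier]
9. Pilot goes to Station Beta with the cabbage and the wolf.  [Station Alpha: the fox, the goat | Station Beta: the cabbage, the cat, the hay, the rabbit, the terrier, the wolf]
10. Pilot goes back to Station Alpha with the cabbage.  [Station Alpha: the cabbage, the fox, the goat | Station Beta: the cat, the hay, the rabbit, the terrier, the wolf]
11. Pilot goes to Station Beta with the cabbage and the fox.  [Station Alpha: the goat | Station Beta: the cabbage, the cat, the fox, the hay, the rabbit, the terrier, the wolf]
12. Pilot goes back to Station Alpha with the cabbage.  [Station Alpha: the cabbage, the goat | Station Beta: the cat, the fox, the hay, the rabbit, the terrier, the wolf]
13. Pilot goes to Station Beta with the cabbage and the goat.  [Station Alpha: — | Station Beta: the cabbage, the cat, the fox, the goat, the hay, the rabbit, the terrier, the wolf]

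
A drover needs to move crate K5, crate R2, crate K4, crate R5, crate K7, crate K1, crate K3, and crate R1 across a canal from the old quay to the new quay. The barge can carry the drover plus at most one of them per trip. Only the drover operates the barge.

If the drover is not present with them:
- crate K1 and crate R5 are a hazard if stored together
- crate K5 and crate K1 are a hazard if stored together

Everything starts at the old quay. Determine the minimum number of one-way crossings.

Counting alone: the drover can take at most 1 across per trip to the new quay, so moving all 8 needs at least 8 loaded trips out, with a return between consecutive ones — at least 15 crossings.
The safety rule pushes this higher. Following every safe sequence of crossings, the most of the 8 that can be at the new quay as the barge arrives there on crossing 15 is 7 — never all 8.
So no plan with fewer than 17 crossings exists, and this one achieves 17:
1. Drover goes to the new quay with crate K1.  [the old quay: crate K3, crate K4, crate K5, crate K7, crate R1, crate R2, crate R5 | the new quay: crate K1]
2. Drover goes back to the old quay alone.  [the old quay: crate K3, crate K4, crate K5, crate K7, crate R1, crate R2, crate R5 | the new quay: crate K1]
3. Drover goes to the new quay with crate K5.  [the old quay: crate K3, crate K4, crate K7, crate R1, crate R2, crate R5 | the new quay: crate K1, crate K5]
4. Drover goes back to the old quay with crate K1.  [the old quay: crate K1, crate K3, crate K4, crate K7, crate R1, crate R2, crate R5 | the new quay: crate K5]
5. Drover goes to the new quay with crate R5.  [the old quay: crate K1, crate K3, crate K4, crate K7, crate R1, crate R2 | the new quay: crate K5, crate R5]
6. Drover goes back to the old quay alone.  [the old quay: crate K1, crate K3, crate K4, crate K7, crate R1, crate R2 | the new quay: crate K5, crate R5]
7. Drover goes to the new quay with crate R2.  [the old quay: crate K1, crate K3, crate K4, crate K7, crate R1 | the new quay: crate K5, crate R2, crate R5]
8. Drover goes back to the old quay alone.  [the old quay: crate K1, crate K3, crate K4, crate K7, crate R1 | the new quay: crate K5, crate R2, crate R5]
9. Drover goes to the new quay with crate K4.  [the old quay: crate K1, crate K3, crate K7, crate R1 | the new quay: crate K4, crate K5, crate R2, crate R5]
10. Drover goes back to the old quay alone.  [the old quay: crate K1, crate K3, crate K7, crate R1 | the new quay: crate K4, crate K5, crate R2, crate R5]
11. Drover goes to the new quay with crate K7.  [the old quay: crate K1, crate K3, crate R1 | the new quay: crate K4, crate K5, crate K7, crate R2, crate R5]
12. Drover goes back to the old quay alone.  [the old quay: crate K1, crate K3, crate R1 | the new quay: crate K4, crate K5, crate K7, crate R2, crate R5]
13. Drover goes to the new quay with crate K3.  [the old quay: crate K1, crate R1 | the new quay: crate K3, crate K4, crate K5, crate K7, crate R2, crate R5]
14. Drover goes back to the old quay alone.  [the old quay: crate K1, crate R1 | the new quay: crate K3, crate K4, crate K5, crate K7, crate R2, crate R5]
15. Drover goes to the new quay with crate R1.  [the old quay: crate K1 | the new quay: crate K3, crate K4, crate K5, crate K7, crate R1, crate R2, crate R5]
16. Drover goes back to the old quay alone.  [the old quay: crate K1 | the new quay: crate K3, crate K4, crate K5, crate K7, crate R1, crate R2, crate R5]
17. Drover goes to the new quay with crate K1.  [the old quay: — | the new quay: crate K1, crate K3, crate K4, crate K5, crate K7, crate R1, crate R2, crate R5]

17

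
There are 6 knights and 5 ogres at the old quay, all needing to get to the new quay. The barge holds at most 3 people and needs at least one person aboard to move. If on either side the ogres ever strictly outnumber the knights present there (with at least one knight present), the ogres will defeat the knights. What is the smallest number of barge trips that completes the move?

Counting alone: each trip to the new quay takes at most 3 across and each return brings at least 1 back, so after t trips out (and t−1 returns) at most 3t − (t−1) of the 11 are across; that first reaches 11 at t = 5, so at least 9 crossings are needed.
The plan below uses exactly 9 crossings, so it is optimal:
1. 3 ogres → the new quay.  (the old quay: 6K 2O; the new quay: 0K 3O)
2. 1 ogre ← the old quay.  (the old quay: 6K 3O; the new quay: 0K 2O)
3. 3 knights → the new quay.  (the old quay: 3K 3O; the new quay: 3K 2O)
4. 1 knight ← the old quay.  (the old quay: 4K 3O; the new quay: 2K 2O)
5. 2 knights and 1 ogre → the new quay.  (the old quay: 2K 2O; the new quay: 4K 3O)
6. 1 knight ← the old quay.  (the old quay: 3K 2O; the new quay: 3K 3O)
7. 2 knights and 1 ogre → the new quay.  (the old quay: 1K 1O; the new quay: 5K 4O)
8. 1 knight ← the old quay.  (the old quay: 2K 1O; the new quay: 4K 4O)
9. 2 knights and 1 ogre → the new quay.  (the old quay: 0K 0O; the new quay: 6K 5O)

9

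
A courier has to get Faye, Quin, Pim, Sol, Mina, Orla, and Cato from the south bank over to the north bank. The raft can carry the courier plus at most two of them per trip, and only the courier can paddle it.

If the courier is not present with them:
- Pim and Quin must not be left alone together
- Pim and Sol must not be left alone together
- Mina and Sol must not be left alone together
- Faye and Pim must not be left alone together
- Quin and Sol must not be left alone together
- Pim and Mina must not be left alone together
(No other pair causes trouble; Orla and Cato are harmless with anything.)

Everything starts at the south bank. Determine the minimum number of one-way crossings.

11

Counting alone: the courier can take at most 2 across per trip to the north bank, so moving all 7 needs at least 4 loaded trips out, with a return between consecutive ones — at least 7 crossings.
The safety rule pushes this higher. Following every safe sequence of crossings, the most of the 7 that can be at the north bank as the raft arrives there on crossings 7, 9 is 5, 6 respectively — never all 7.
So no plan with fewer than 11 crossings exists, and this one achieves 11:
1. Courier goes to the north bank with Pim and Sol.  [the south bank: Cato, Faye, Mina, Orla, Quin | the north bank: Pim, Sol]
2. Courier goes back to the south bank with Pim.  [the south bank: Cato, Faye, Mina, Orla, Pim, Quin | the north bank: Sol]
3. Courier goes to the north bank with Faye and Pim.  [the south bank: Cato, Mina, Orla, Quin | the north bank: Faye, Pim, Sol]
4. Courier goes back to the south bank with Pim.  [the south bank: Cato, Mina, Orla, Pim, Quin | the north bank: Faye, Sol]
5. Courier goes to the north bank with Mina and Quin.  [the south bank: Cato, Orla, Pim | the north bank: Faye, Mina, Quin, Sol]
6. Courier goes back to the south bank with Sol.  [the south bank: Cato, Orla, Pim, Sol | the north bank: Faye, Mina, Quin]
7. Courier goes to the north bank with Orla and Pim.  [the south bank: Cato, Sol | the north bank: Faye, Mina, Orla, Pim, Quin]
8. Courier goes back to the south bank with Pim.  [the south bank: Cato, Pim, Sol | the north bank: Faye, Mina, Orla, Quin]
9. Courier goes to the north bank with Cato and Pim.  [the south bank: Sol | the north bank: Cato, Faye, Mina, Orla, Pim, Quin]
10. Courier goes back to the south bank with Pim.  [the south bank: Pim, Sol | the north bank: Cato, Faye, Mina, Orla, Quin]
11. Courier goes to the north bank with Pim and Sol.  [the south bank: — | the north bank: Cato, Faye, Mina, Orla, Pim, Quin, Sol]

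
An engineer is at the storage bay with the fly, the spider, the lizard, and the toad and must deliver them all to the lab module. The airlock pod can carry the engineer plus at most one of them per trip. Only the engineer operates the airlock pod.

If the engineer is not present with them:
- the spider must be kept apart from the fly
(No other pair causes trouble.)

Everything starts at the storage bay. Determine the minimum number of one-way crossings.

7

Counting alone: the engineer can take at most 1 across per trip to the lab module, so moving all 4 needs at least 4 loaded trips out, with a return between consecutive ones — at least 7 crossings.
The plan below uses exactly 7 crossings, so it is optimal:
1. Engineer goes to the lab module with the fly.  [the storage bay: the lizard, the spider, the toad | the lab module: the fly]
2. Engineer goes back to the storage bay alone.  [the storage bay: the lizard, the spider, the toad | the lab module: the fly]
3. Engineer goes to the lab module with the lizard.  [the storage bay: the spider, the toad | the lab module: the fly, the lizard]
4. Engineer goes back to the storage bay alone.  [the storage bay: the spider, the toad | the lab module: the fly, the lizard]
5. Engineer goes to the lab module with the toad.  [the storage bay: the spider | the lab module: the fly, the lizard, the toad]
6. Engineer goes back to the storage bay alone.  [the storage bay: the spider | the lab module: the fly, the lizard, the toad]
7. Engineer goes to the lab module with the spider.  [the storage bay: — | the lab module: the fly, the lizard, the spider, the toad]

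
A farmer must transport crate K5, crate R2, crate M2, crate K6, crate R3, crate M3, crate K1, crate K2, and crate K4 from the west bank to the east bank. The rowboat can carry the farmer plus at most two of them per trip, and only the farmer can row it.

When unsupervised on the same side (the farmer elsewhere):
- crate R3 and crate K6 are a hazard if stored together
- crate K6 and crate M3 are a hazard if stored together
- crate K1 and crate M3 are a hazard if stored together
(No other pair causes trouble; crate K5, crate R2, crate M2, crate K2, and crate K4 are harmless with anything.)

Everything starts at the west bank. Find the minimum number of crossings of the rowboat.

9

Counting alone: the farmer can take at most 2 across per trip to the east bank, so moving all 9 needs at least 5 loaded trips out, with a return between consecutive ones — at least 9 crossings.
The plan below uses exactly 9 crossings, so it is optimal:
1. Farmer goes to the east bank with crate K6 and crate M3.
2. Farmer goes back to the west bank with crate K6.
3. Farmer goes to the east bank with crate K5 and crate R3.
4. Farmer goes back to the west bank alone.
5. Farmer goes to the east bank with crate M2 and crate R2.
6. Farmer goes back to the west bank alone.
7. Farmer goes to the east bank with crate K2 and crate K4.
8. Farmer goes back to the west bank alone.
9. Farmer goes to the east bank with crate K1 and crate K6.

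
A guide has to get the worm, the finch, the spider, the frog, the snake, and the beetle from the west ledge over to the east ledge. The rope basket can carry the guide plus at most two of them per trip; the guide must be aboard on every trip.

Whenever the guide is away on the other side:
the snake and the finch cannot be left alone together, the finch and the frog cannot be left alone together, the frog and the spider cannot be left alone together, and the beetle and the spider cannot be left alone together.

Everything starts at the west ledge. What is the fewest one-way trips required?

Counting alone: the guide can take at most 2 across per trip to the east ledge, so moving all 6 needs at least 3 loaded trips out, with a return between consecutive ones — at least 5 crossings.
The safety rule pushes this higher. Following every safe sequence of crossings, the most of the 6 that can be at the east ledge as the rope basket arrives there on crossing 5 is 5 — never all 6.
So no plan with fewer than 7 crossings exists, and this one achieves 7:
1. Guide goes to the east ledge with the finch and the spider.
2. Guide goes back to the west ledge alone.
3. Guide goes to the east ledge with the frog and the worm.
4. Guide goes back to the west ledge with the finch and the spider.
5. Guide goes to the east ledge with the beetle and the snake.
6. Guide goes back to the west ledge alone.
7. Guide goes to the east ledge with the finch and the spider.

7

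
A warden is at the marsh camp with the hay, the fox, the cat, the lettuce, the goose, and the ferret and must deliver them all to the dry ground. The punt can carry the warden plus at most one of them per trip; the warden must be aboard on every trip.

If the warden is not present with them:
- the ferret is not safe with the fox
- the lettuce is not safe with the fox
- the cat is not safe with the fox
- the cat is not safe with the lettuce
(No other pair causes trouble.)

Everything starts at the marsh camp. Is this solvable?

Whatever the first load, the items left behind include a forbidden pair without the warden. No opening move is safe, so no plan exists.

No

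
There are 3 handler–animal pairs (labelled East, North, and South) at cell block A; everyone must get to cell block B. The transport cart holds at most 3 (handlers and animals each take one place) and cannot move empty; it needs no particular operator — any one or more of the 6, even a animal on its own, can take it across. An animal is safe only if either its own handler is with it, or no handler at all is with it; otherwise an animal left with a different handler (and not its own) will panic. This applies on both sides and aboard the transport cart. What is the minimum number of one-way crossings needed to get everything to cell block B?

5

Counting alone: each trip to cell block B takes at most 3 across and each return brings at least 1 back, so after t trips out (and t−1 returns) at most 3t − (t−1) of the 6 are across; that first reaches 6 at t = 3, so at least 5 crossings are needed.
The plan below uses exactly 5 crossings, so it is optimal:
1. animal East and handler East cross → cell block B.
2. handler East crosses ← cell block A.
3. handler East, handler North, and handler South cross → cell block B.
4. animal East crosses ← cell block A.
5. animal East, animal North, and animal South cross → cell block B.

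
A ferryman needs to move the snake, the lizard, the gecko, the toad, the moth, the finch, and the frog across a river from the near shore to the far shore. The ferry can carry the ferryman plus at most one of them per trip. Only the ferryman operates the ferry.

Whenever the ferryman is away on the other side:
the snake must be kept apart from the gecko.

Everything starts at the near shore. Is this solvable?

1. Ferryman goes to the far shore with the snake.
2. Ferryman goes back to the near shore alone.
3. Ferryman goes to the far shore with the lizard.
4. Ferryman goes back to the near shore alone.
5. Ferryman goes to the far shore with the toad.
6. Ferryman goes back to the near shore alone.
7. Ferryman goes to the far shore with the moth.
8. Ferryman goes back to the near shore alone.
9. Ferryman goes to the far shore with the finch.
10. Ferryman goes back to the near shore alone.
11. Ferryman goes to the far shore with the frog.
12. Ferryman goes back to the near shore alone.
13. Ferryman goes to the far shore with the gecko.

Yes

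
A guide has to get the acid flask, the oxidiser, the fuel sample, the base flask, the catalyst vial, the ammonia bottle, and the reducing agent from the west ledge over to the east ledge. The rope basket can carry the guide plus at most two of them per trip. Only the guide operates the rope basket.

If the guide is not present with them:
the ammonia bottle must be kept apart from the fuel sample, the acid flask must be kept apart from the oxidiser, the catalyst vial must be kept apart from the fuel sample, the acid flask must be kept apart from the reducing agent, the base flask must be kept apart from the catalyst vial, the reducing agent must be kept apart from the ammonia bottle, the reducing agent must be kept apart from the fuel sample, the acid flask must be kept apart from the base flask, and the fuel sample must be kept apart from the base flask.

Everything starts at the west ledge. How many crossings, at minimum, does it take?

Whatever the first load, the items left behind include a forbidden pair without the guide. No opening move is safe, so no plan exists.

impossible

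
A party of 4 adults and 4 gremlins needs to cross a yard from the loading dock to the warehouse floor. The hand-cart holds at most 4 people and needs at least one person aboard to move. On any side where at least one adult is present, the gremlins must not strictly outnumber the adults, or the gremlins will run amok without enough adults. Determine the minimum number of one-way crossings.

Counting alone: each trip to the warehouse floor takes at most 4 across and each return brings at least 1 back, so after t trips out (and t−1 returns) at most 4t − (t−1) of the 8 are across; that first reaches 8 at t = 3, so at least 5 crossings are needed.
The plan below uses exactly 5 crossings, so it is optimal:
1. 2 gremlins → the warehouse floor.  (the loading dock: 4A 2G; the warehouse floor: 0A 2G)
2. 1 gremlin ← the loading dock.  (the loading dock: 4A 3G; the warehouse floor: 0A 1G)
3. 4 adults → the warehouse floor.  (the loading dock: 0A 3G; the warehouse floor: 4A 1G)
4. 1 gremlin ← the loading dock.  (the loading dock: 0A 4G; the warehouse floor: 4A 0G)
5. 4 gremlins → the warehouse floor.  (the loading dock: 0A 0G; the warehouse floor: 4A 4G)

5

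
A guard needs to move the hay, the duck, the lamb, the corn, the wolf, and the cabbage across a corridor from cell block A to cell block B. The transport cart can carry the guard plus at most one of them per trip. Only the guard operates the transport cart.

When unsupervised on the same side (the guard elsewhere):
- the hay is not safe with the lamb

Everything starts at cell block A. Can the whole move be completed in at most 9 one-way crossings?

No

Counting alone: the guard can take at most 1 across per trip to cell block B, so moving all 6 needs at least 6 loaded trips out, with a return between consecutive ones — at least 11 crossings.
Since 9 < 11, 9 crossings cannot be enough. (The shortest complete plan in fact takes 11:)
1. Guard goes to cell block B with the hay.
2. Guard goes back to cell block A alone.
3. Guard goes to cell block B with the duck.
4. Guard goes back to cell block A alone.
5. Guard goes to cell block B with the corn.
6. Guard goes back to cell block A alone.
7. Guard goes to cell block B with the wolf.
8. Guard goes back to cell block A alone.
9. Guard goes to cell block B with the cabbage.
10. Guard goes back to cell block A alone.
11. Guard goes to cell block B with the lamb.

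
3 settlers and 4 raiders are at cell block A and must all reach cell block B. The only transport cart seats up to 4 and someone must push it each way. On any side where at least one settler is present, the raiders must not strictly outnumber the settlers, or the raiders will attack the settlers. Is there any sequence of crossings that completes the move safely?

No

The raiders already outnumber the settlers at cell block A before anyone moves, so the starting position itself is disallowed.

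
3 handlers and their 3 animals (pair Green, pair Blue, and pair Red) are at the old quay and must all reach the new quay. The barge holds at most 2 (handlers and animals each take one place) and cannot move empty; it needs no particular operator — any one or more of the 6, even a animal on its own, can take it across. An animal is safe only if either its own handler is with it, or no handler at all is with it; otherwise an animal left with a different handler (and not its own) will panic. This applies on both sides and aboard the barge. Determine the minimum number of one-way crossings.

Counting alone: each trip to the new quay takes at most 2 across and each return brings at least 1 back, so after t trips out (and t−1 returns) at most 2t − (t−1) of the 6 are across; that first reaches 6 at t = 5, so at least 9 crossings are needed.
The safety rule pushes this higher. Following every safe sequence of crossings, the most of the 6 that can be at the new quay as the barge arrives there on crossing 9 is 5 — never all 6.
So no plan with fewer than 11 crossings exists, and this one achieves 11:
1. animal Green and handler Green cross → the new quay.
2. handler Green crosses ← the old quay.
3. animal Blue and animal Red cross → the new quay.
4. animal Green crosses ← the old quay.
5. handler Blue and handler Red cross → the new quay.
6. animal Blue and handler Blue cross ← the old quay.
7. handler Blue and handler Green cross → the new quay.
8. animal Red crosses ← the old quay.
9. animal Blue and animal Green cross → the new quay.
10. handler Red crosses ← the old quay.
11. animal Red and handler Red cross → the new quay.

11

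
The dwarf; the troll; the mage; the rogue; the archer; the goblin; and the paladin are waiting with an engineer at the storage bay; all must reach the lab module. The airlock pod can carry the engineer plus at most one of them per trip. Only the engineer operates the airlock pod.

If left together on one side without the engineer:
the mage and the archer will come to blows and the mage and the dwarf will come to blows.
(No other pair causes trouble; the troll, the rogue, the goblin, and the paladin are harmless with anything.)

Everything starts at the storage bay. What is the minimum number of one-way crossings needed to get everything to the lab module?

15

Counting alone: the engineer can take at most 1 across per trip to the lab module, so moving all 7 needs at least 7 loaded trips out, with a return between consecutive ones — at least 13 crossings.
The safety rule pushes this higher. Following every safe sequence of crossings, the most of the 7 that can be at the lab module as the airlock pod arrives there on crossing 13 is 6 — never all 7.
So no plan with fewer than 15 crossings exists, and this one achieves 15:
1. Engineer goes to the lab module with the mage.
2. Engineer goes back to the storage bay alone.
3. Engineer goes to the lab module with the dwarf.
4. Engineer goes back to the storage bay with the mage.
5. Engineer goes to the lab module with the archer.
6. Engineer goes back to the storage bay alone.
7. Engineer goes to the lab module with the troll.
8. Engineer goes back to the storage bay alone.
9. Engineer goes to the lab module with the rogue.
10. Engineer goes back to the storage bay alone.
11. Engineer goes to the lab module with the goblin.
12. Engineer goes back to the storage bay alone.
13. Engineer goes to the lab module with the paladin.
14. Engineer goes back to the storage bay alone.
15. Engineer goes to the lab module with the mage.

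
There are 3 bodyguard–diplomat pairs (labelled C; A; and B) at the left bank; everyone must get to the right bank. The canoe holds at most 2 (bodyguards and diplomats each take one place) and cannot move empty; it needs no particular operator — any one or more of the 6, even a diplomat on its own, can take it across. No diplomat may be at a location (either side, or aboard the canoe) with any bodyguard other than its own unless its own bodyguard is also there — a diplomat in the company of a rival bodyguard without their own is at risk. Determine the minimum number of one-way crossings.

11

Counting alone: each trip to the right bank takes at most 2 across and each return brings at least 1 back, so after t trips out (and t−1 returns) at most 2t − (t−1) of the 6 are across; that first reaches 6 at t = 5, so at least 9 crossings are needed.
The safety rule pushes this higher. Following every safe sequence of crossings, the most of the 6 that can be at the right bank as the canoe arrives there on crossing 9 is 5 — never all 6.
So no plan with fewer than 11 crossings exists, and this one achieves 11:
1. bodyguard C and diplomat C cross → the right bank.
2. bodyguard C crosses ← the left bank.
3. diplomat A and diplomat B cross → the right bank.
4. diplomat C crosses ← the left bank.
5. bodyguard A and bodyguard B cross → the right bank.
6. bodyguard A and diplomat A cross ← the left bank.
7. bodyguard A and bodyguard C cross → the right bank.
8. diplomat B crosses ← the left bank.
9. diplomat A and diplomat C cross → the right bank.
10. bodyguard B crosses ← the left bank.
11. bodyguard B and diplomat B cross → the right bank.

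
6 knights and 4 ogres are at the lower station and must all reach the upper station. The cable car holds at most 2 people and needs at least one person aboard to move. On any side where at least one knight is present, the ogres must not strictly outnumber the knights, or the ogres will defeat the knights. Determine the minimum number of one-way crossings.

17

Counting alone: each trip to the upper station takes at most 2 across and each return brings at least 1 back, so after t trips out (and t−1 returns) at most 2t − (t−1) of the 10 are across; that first reaches 10 at t = 9, so at least 17 crossings are needed.
The plan below uses exactly 17 crossings, so it is optimal:
1. 2 ogres → the upper station.  (the lower station: 6K 2O; the upper station: 0K 2O)
2. 1 ogre ← the lower station.  (the lower station: 6K 3O; the upper station: 0K 1O)
3. 2 ogres → the upper station.  (the lower station: 6K 1O; the upper station: 0K 3O)
4. 1 ogre ← the lower station.  (the lower station: 6K 2O; the upper station: 0K 2O)
5. 2 knights → the upper station.  (the lower station: 4K 2O; the upper station: 2K 2O)
6. 1 ogre ← the lower station.  (the lower station: 4K 3O; the upper station: 2K 1O)
7. 1 knight and 1 ogre → the upper station.  (the lower station: 3K 2O; the upper station: 3K 2O)
8. 1 ogre ← the lower station.  (the lower station: 3K 3O; the upper station: 3K 1O)
9. 2 ogres → the upper station.  (the lower station: 3K 1O; the upper station: 3K 3O)
10. 1 ogre ← the lower station.  (the lower station: 3K 2O; the upper station: 3K 2O)
11. 1 knight and 1 ogre → the upper station.  (the lower station: 2K 1O; the upper station: 4K 3O)
12. 1 ogre ← the lower station.  (the lower station: 2K 2O; the upper station: 4K 2O)
13. 2 ogres → the upper station.  (the lower station: 2K 0O; the upper station: 4K 4O)
14. 1 ogre ← the lower station.  (the lower station: 2K 1O; the upper station: 4K 3O)
15. 1 knight and 1 ogre → the upper station.  (the lower station: 1K 0O; the upper station: 5K 4O)
16. 1 ogre ← the lower station.  (the lower station: 1K 1O; the upper station: 5K 3O)
17. 1 knight and 1 ogre → the upper station.  (the lower station: 0K 0O; the upper station: 6K 4O)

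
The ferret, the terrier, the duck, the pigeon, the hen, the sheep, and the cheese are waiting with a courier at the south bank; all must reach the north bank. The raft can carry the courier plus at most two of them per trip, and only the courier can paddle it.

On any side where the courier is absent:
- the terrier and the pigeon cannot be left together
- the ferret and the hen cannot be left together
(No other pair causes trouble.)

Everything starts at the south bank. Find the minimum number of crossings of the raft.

Counting alone: the courier can take at most 2 across per trip to the north bank, so moving all 7 needs at least 4 loaded trips out, with a return between consecutive ones — at least 7 crossings.
The plan below uses exactly 7 crossings, so it is optimal:
1. Courier goes to the north bank with the ferret and the terrier.
2. Courier goes back to the south bank alone.
3. Courier goes to the north bank with the duck.
4. Courier goes back to the south bank alone.
5. Courier goes to the north bank with the cheese and the sheep.
6. Courier goes back to the south bank alone.
7. Courier goes to the north bank with the hen and the pigeon.

7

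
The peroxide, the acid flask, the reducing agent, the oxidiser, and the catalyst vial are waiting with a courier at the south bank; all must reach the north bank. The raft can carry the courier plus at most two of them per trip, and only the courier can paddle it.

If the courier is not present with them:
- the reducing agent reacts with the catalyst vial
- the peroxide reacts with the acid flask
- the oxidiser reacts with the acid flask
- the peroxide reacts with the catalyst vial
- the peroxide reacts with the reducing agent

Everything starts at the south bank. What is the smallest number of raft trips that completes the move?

impossible

Whatever the first load, the items left behind include a forbidden pair without the courier. No opening move is safe, so no plan exists.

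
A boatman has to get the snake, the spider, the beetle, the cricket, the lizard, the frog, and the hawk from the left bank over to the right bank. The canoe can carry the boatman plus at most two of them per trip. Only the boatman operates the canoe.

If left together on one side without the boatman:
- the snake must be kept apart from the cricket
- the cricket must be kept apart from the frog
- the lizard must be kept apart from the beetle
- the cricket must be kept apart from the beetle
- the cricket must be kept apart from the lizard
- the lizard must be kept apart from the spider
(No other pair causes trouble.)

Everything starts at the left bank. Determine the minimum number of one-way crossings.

Counting alone: the boatman can take at most 2 across per trip to the right bank, so moving all 7 needs at least 4 loaded trips out, with a return between consecutive ones — at least 7 crossings.
The safety rule pushes this higher. Following every safe sequence of crossings, the most of the 7 that can be at the right bank as the canoe arrives there on crossings 7, 9 is 5, 6 respectively — never all 7.
So no plan with fewer than 11 crossings exists, and this one achieves 11:
1. Boatman goes to the right bank with the cricket and the lizard.
2. Boatman goes back to the left bank with the cricket.
3. Boatman goes to the right bank with the cricket and the snake.
4. Boatman goes back to the left bank with the cricket.
5. Boatman goes to the right bank with the beetle and the frog.
6. Boatman goes back to the left bank with the beetle.
7. Boatman goes to the right bank with the beetle and the spider.
8. Boatman goes back to the left bank with the lizard.
9. Boatman goes to the right bank with the cricket and the hawk.
10. Boatman goes back to the left bank with the cricket.
11. Boatman goes to the right bank with the cricket and the lizard.

11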